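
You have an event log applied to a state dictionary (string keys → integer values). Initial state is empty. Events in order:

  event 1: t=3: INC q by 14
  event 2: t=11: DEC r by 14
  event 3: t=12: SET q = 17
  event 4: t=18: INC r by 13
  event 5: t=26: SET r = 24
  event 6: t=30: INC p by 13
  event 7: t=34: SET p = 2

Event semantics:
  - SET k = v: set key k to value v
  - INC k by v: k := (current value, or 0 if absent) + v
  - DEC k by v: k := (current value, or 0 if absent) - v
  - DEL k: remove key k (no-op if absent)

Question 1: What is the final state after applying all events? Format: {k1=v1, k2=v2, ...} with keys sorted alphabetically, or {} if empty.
Answer: {p=2, q=17, r=24}

Derivation:
  after event 1 (t=3: INC q by 14): {q=14}
  after event 2 (t=11: DEC r by 14): {q=14, r=-14}
  after event 3 (t=12: SET q = 17): {q=17, r=-14}
  after event 4 (t=18: INC r by 13): {q=17, r=-1}
  after event 5 (t=26: SET r = 24): {q=17, r=24}
  after event 6 (t=30: INC p by 13): {p=13, q=17, r=24}
  after event 7 (t=34: SET p = 2): {p=2, q=17, r=24}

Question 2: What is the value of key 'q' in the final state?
Answer: 17

Derivation:
Track key 'q' through all 7 events:
  event 1 (t=3: INC q by 14): q (absent) -> 14
  event 2 (t=11: DEC r by 14): q unchanged
  event 3 (t=12: SET q = 17): q 14 -> 17
  event 4 (t=18: INC r by 13): q unchanged
  event 5 (t=26: SET r = 24): q unchanged
  event 6 (t=30: INC p by 13): q unchanged
  event 7 (t=34: SET p = 2): q unchanged
Final: q = 17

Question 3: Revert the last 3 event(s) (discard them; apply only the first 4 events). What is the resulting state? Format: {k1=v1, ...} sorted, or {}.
Keep first 4 events (discard last 3):
  after event 1 (t=3: INC q by 14): {q=14}
  after event 2 (t=11: DEC r by 14): {q=14, r=-14}
  after event 3 (t=12: SET q = 17): {q=17, r=-14}
  after event 4 (t=18: INC r by 13): {q=17, r=-1}

Answer: {q=17, r=-1}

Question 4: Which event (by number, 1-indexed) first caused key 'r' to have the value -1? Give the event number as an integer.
Answer: 4

Derivation:
Looking for first event where r becomes -1:
  event 2: r = -14
  event 3: r = -14
  event 4: r -14 -> -1  <-- first match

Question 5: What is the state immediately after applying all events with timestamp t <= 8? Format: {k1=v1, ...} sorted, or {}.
Answer: {q=14}

Derivation:
Apply events with t <= 8 (1 events):
  after event 1 (t=3: INC q by 14): {q=14}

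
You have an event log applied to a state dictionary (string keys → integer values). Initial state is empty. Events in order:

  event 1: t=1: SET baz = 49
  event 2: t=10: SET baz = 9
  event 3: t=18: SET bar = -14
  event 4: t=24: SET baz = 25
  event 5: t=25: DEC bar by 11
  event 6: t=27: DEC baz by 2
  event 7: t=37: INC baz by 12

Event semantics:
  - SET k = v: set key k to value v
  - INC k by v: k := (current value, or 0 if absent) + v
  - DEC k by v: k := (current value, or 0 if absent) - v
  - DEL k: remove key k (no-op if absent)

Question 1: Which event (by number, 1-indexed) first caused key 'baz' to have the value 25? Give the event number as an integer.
Looking for first event where baz becomes 25:
  event 1: baz = 49
  event 2: baz = 9
  event 3: baz = 9
  event 4: baz 9 -> 25  <-- first match

Answer: 4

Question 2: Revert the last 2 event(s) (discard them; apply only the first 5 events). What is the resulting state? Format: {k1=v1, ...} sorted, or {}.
Answer: {bar=-25, baz=25}

Derivation:
Keep first 5 events (discard last 2):
  after event 1 (t=1: SET baz = 49): {baz=49}
  after event 2 (t=10: SET baz = 9): {baz=9}
  after event 3 (t=18: SET bar = -14): {bar=-14, baz=9}
  after event 4 (t=24: SET baz = 25): {bar=-14, baz=25}
  after event 5 (t=25: DEC bar by 11): {bar=-25, baz=25}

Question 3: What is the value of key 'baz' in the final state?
Answer: 35

Derivation:
Track key 'baz' through all 7 events:
  event 1 (t=1: SET baz = 49): baz (absent) -> 49
  event 2 (t=10: SET baz = 9): baz 49 -> 9
  event 3 (t=18: SET bar = -14): baz unchanged
  event 4 (t=24: SET baz = 25): baz 9 -> 25
  event 5 (t=25: DEC bar by 11): baz unchanged
  event 6 (t=27: DEC baz by 2): baz 25 -> 23
  event 7 (t=37: INC baz by 12): baz 23 -> 35
Final: baz = 35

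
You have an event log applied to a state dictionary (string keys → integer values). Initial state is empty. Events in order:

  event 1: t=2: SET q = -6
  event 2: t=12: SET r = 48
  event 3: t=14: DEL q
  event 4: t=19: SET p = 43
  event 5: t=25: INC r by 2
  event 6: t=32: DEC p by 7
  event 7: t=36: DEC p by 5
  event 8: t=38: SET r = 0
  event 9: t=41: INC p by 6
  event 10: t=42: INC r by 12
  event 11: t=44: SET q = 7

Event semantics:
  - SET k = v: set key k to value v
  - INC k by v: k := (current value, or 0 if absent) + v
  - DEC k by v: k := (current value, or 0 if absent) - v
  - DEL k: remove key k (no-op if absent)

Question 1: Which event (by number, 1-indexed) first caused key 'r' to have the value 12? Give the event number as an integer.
Answer: 10

Derivation:
Looking for first event where r becomes 12:
  event 2: r = 48
  event 3: r = 48
  event 4: r = 48
  event 5: r = 50
  event 6: r = 50
  event 7: r = 50
  event 8: r = 0
  event 9: r = 0
  event 10: r 0 -> 12  <-- first match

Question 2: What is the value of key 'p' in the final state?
Track key 'p' through all 11 events:
  event 1 (t=2: SET q = -6): p unchanged
  event 2 (t=12: SET r = 48): p unchanged
  event 3 (t=14: DEL q): p unchanged
  event 4 (t=19: SET p = 43): p (absent) -> 43
  event 5 (t=25: INC r by 2): p unchanged
  event 6 (t=32: DEC p by 7): p 43 -> 36
  event 7 (t=36: DEC p by 5): p 36 -> 31
  event 8 (t=38: SET r = 0): p unchanged
  event 9 (t=41: INC p by 6): p 31 -> 37
  event 10 (t=42: INC r by 12): p unchanged
  event 11 (t=44: SET q = 7): p unchanged
Final: p = 37

Answer: 37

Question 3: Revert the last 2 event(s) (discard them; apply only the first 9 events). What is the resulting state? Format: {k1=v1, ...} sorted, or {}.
Answer: {p=37, r=0}

Derivation:
Keep first 9 events (discard last 2):
  after event 1 (t=2: SET q = -6): {q=-6}
  after event 2 (t=12: SET r = 48): {q=-6, r=48}
  after event 3 (t=14: DEL q): {r=48}
  after event 4 (t=19: SET p = 43): {p=43, r=48}
  after event 5 (t=25: INC r by 2): {p=43, r=50}
  after event 6 (t=32: DEC p by 7): {p=36, r=50}
  after event 7 (t=36: DEC p by 5): {p=31, r=50}
  after event 8 (t=38: SET r = 0): {p=31, r=0}
  after event 9 (t=41: INC p by 6): {p=37, r=0}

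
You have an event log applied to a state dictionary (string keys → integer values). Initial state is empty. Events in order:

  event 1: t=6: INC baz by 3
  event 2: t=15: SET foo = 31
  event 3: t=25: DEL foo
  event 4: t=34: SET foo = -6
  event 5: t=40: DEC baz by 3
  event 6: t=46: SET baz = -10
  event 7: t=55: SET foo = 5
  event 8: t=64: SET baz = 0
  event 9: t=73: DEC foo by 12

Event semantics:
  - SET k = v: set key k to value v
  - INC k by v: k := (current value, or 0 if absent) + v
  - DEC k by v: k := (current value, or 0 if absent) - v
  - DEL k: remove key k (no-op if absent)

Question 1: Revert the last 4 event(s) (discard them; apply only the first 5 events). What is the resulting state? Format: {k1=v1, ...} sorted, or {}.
Answer: {baz=0, foo=-6}

Derivation:
Keep first 5 events (discard last 4):
  after event 1 (t=6: INC baz by 3): {baz=3}
  after event 2 (t=15: SET foo = 31): {baz=3, foo=31}
  after event 3 (t=25: DEL foo): {baz=3}
  after event 4 (t=34: SET foo = -6): {baz=3, foo=-6}
  after event 5 (t=40: DEC baz by 3): {baz=0, foo=-6}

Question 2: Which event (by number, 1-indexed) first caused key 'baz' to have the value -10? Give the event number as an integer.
Looking for first event where baz becomes -10:
  event 1: baz = 3
  event 2: baz = 3
  event 3: baz = 3
  event 4: baz = 3
  event 5: baz = 0
  event 6: baz 0 -> -10  <-- first match

Answer: 6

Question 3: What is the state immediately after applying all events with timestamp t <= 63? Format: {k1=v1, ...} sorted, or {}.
Answer: {baz=-10, foo=5}

Derivation:
Apply events with t <= 63 (7 events):
  after event 1 (t=6: INC baz by 3): {baz=3}
  after event 2 (t=15: SET foo = 31): {baz=3, foo=31}
  after event 3 (t=25: DEL foo): {baz=3}
  after event 4 (t=34: SET foo = -6): {baz=3, foo=-6}
  after event 5 (t=40: DEC baz by 3): {baz=0, foo=-6}
  after event 6 (t=46: SET baz = -10): {baz=-10, foo=-6}
  after event 7 (t=55: SET foo = 5): {baz=-10, foo=5}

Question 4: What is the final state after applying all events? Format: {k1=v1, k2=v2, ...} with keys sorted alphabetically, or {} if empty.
  after event 1 (t=6: INC baz by 3): {baz=3}
  after event 2 (t=15: SET foo = 31): {baz=3, foo=31}
  after event 3 (t=25: DEL foo): {baz=3}
  after event 4 (t=34: SET foo = -6): {baz=3, foo=-6}
  after event 5 (t=40: DEC baz by 3): {baz=0, foo=-6}
  after event 6 (t=46: SET baz = -10): {baz=-10, foo=-6}
  after event 7 (t=55: SET foo = 5): {baz=-10, foo=5}
  after event 8 (t=64: SET baz = 0): {baz=0, foo=5}
  after event 9 (t=73: DEC foo by 12): {baz=0, foo=-7}

Answer: {baz=0, foo=-7}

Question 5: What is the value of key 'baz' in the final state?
Track key 'baz' through all 9 events:
  event 1 (t=6: INC baz by 3): baz (absent) -> 3
  event 2 (t=15: SET foo = 31): baz unchanged
  event 3 (t=25: DEL foo): baz unchanged
  event 4 (t=34: SET foo = -6): baz unchanged
  event 5 (t=40: DEC baz by 3): baz 3 -> 0
  event 6 (t=46: SET baz = -10): baz 0 -> -10
  event 7 (t=55: SET foo = 5): baz unchanged
  event 8 (t=64: SET baz = 0): baz -10 -> 0
  event 9 (t=73: DEC foo by 12): baz unchanged
Final: baz = 0

Answer: 0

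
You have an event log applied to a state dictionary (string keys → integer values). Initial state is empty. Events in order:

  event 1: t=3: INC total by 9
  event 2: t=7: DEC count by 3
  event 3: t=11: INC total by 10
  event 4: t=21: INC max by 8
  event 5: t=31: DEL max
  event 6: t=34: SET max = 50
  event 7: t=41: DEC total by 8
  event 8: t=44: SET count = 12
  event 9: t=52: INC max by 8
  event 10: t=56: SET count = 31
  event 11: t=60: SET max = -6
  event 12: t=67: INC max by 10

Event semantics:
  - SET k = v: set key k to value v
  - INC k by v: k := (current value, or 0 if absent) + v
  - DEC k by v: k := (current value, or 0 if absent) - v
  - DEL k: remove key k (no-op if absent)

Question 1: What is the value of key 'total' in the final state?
Answer: 11

Derivation:
Track key 'total' through all 12 events:
  event 1 (t=3: INC total by 9): total (absent) -> 9
  event 2 (t=7: DEC count by 3): total unchanged
  event 3 (t=11: INC total by 10): total 9 -> 19
  event 4 (t=21: INC max by 8): total unchanged
  event 5 (t=31: DEL max): total unchanged
  event 6 (t=34: SET max = 50): total unchanged
  event 7 (t=41: DEC total by 8): total 19 -> 11
  event 8 (t=44: SET count = 12): total unchanged
  event 9 (t=52: INC max by 8): total unchanged
  event 10 (t=56: SET count = 31): total unchanged
  event 11 (t=60: SET max = -6): total unchanged
  event 12 (t=67: INC max by 10): total unchanged
Final: total = 11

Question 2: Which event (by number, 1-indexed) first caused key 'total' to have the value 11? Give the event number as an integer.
Answer: 7

Derivation:
Looking for first event where total becomes 11:
  event 1: total = 9
  event 2: total = 9
  event 3: total = 19
  event 4: total = 19
  event 5: total = 19
  event 6: total = 19
  event 7: total 19 -> 11  <-- first match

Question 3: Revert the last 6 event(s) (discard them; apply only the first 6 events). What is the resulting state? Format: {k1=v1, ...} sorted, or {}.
Answer: {count=-3, max=50, total=19}

Derivation:
Keep first 6 events (discard last 6):
  after event 1 (t=3: INC total by 9): {total=9}
  after event 2 (t=7: DEC count by 3): {count=-3, total=9}
  after event 3 (t=11: INC total by 10): {count=-3, total=19}
  after event 4 (t=21: INC max by 8): {count=-3, max=8, total=19}
  after event 5 (t=31: DEL max): {count=-3, total=19}
  after event 6 (t=34: SET max = 50): {count=-3, max=50, total=19}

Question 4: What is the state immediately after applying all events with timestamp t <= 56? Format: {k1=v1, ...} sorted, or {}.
Apply events with t <= 56 (10 events):
  after event 1 (t=3: INC total by 9): {total=9}
  after event 2 (t=7: DEC count by 3): {count=-3, total=9}
  after event 3 (t=11: INC total by 10): {count=-3, total=19}
  after event 4 (t=21: INC max by 8): {count=-3, max=8, total=19}
  after event 5 (t=31: DEL max): {count=-3, total=19}
  after event 6 (t=34: SET max = 50): {count=-3, max=50, total=19}
  after event 7 (t=41: DEC total by 8): {count=-3, max=50, total=11}
  after event 8 (t=44: SET count = 12): {count=12, max=50, total=11}
  after event 9 (t=52: INC max by 8): {count=12, max=58, total=11}
  after event 10 (t=56: SET count = 31): {count=31, max=58, total=11}

Answer: {count=31, max=58, total=11}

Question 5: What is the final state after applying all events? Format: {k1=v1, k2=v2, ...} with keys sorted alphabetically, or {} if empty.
  after event 1 (t=3: INC total by 9): {total=9}
  after event 2 (t=7: DEC count by 3): {count=-3, total=9}
  after event 3 (t=11: INC total by 10): {count=-3, total=19}
  after event 4 (t=21: INC max by 8): {count=-3, max=8, total=19}
  after event 5 (t=31: DEL max): {count=-3, total=19}
  after event 6 (t=34: SET max = 50): {count=-3, max=50, total=19}
  after event 7 (t=41: DEC total by 8): {count=-3, max=50, total=11}
  after event 8 (t=44: SET count = 12): {count=12, max=50, total=11}
  after event 9 (t=52: INC max by 8): {count=12, max=58, total=11}
  after event 10 (t=56: SET count = 31): {count=31, max=58, total=11}
  after event 11 (t=60: SET max = -6): {count=31, max=-6, total=11}
  after event 12 (t=67: INC max by 10): {count=31, max=4, total=11}

Answer: {count=31, max=4, total=11}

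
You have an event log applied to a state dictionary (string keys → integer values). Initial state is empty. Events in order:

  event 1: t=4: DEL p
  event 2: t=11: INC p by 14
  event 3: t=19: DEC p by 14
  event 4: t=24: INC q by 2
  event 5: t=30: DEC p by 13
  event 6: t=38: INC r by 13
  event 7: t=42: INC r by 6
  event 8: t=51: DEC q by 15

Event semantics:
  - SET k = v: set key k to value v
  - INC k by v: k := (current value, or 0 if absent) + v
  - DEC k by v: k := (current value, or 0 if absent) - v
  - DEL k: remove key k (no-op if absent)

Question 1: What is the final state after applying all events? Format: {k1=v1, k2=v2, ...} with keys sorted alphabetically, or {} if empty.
  after event 1 (t=4: DEL p): {}
  after event 2 (t=11: INC p by 14): {p=14}
  after event 3 (t=19: DEC p by 14): {p=0}
  after event 4 (t=24: INC q by 2): {p=0, q=2}
  after event 5 (t=30: DEC p by 13): {p=-13, q=2}
  after event 6 (t=38: INC r by 13): {p=-13, q=2, r=13}
  after event 7 (t=42: INC r by 6): {p=-13, q=2, r=19}
  after event 8 (t=51: DEC q by 15): {p=-13, q=-13, r=19}

Answer: {p=-13, q=-13, r=19}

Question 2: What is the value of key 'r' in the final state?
Answer: 19

Derivation:
Track key 'r' through all 8 events:
  event 1 (t=4: DEL p): r unchanged
  event 2 (t=11: INC p by 14): r unchanged
  event 3 (t=19: DEC p by 14): r unchanged
  event 4 (t=24: INC q by 2): r unchanged
  event 5 (t=30: DEC p by 13): r unchanged
  event 6 (t=38: INC r by 13): r (absent) -> 13
  event 7 (t=42: INC r by 6): r 13 -> 19
  event 8 (t=51: DEC q by 15): r unchanged
Final: r = 19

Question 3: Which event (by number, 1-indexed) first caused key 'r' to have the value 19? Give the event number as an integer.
Answer: 7

Derivation:
Looking for first event where r becomes 19:
  event 6: r = 13
  event 7: r 13 -> 19  <-- first match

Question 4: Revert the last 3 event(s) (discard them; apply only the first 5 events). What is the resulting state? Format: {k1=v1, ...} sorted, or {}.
Keep first 5 events (discard last 3):
  after event 1 (t=4: DEL p): {}
  after event 2 (t=11: INC p by 14): {p=14}
  after event 3 (t=19: DEC p by 14): {p=0}
  after event 4 (t=24: INC q by 2): {p=0, q=2}
  after event 5 (t=30: DEC p by 13): {p=-13, q=2}

Answer: {p=-13, q=2}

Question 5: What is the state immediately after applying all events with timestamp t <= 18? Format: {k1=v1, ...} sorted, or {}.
Answer: {p=14}

Derivation:
Apply events with t <= 18 (2 events):
  after event 1 (t=4: DEL p): {}
  after event 2 (t=11: INC p by 14): {p=14}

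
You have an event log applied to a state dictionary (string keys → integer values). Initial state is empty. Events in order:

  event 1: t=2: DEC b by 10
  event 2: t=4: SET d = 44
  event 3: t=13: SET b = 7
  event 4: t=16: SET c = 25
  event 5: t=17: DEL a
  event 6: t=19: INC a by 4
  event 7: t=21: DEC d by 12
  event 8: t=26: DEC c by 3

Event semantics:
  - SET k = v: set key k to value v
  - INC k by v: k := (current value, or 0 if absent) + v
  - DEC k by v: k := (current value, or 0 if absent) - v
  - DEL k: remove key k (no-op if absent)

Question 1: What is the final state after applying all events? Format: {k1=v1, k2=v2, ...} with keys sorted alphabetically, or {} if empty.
Answer: {a=4, b=7, c=22, d=32}

Derivation:
  after event 1 (t=2: DEC b by 10): {b=-10}
  after event 2 (t=4: SET d = 44): {b=-10, d=44}
  after event 3 (t=13: SET b = 7): {b=7, d=44}
  after event 4 (t=16: SET c = 25): {b=7, c=25, d=44}
  after event 5 (t=17: DEL a): {b=7, c=25, d=44}
  after event 6 (t=19: INC a by 4): {a=4, b=7, c=25, d=44}
  after event 7 (t=21: DEC d by 12): {a=4, b=7, c=25, d=32}
  after event 8 (t=26: DEC c by 3): {a=4, b=7, c=22, d=32}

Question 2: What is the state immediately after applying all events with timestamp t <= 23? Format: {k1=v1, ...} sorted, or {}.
Answer: {a=4, b=7, c=25, d=32}

Derivation:
Apply events with t <= 23 (7 events):
  after event 1 (t=2: DEC b by 10): {b=-10}
  after event 2 (t=4: SET d = 44): {b=-10, d=44}
  after event 3 (t=13: SET b = 7): {b=7, d=44}
  after event 4 (t=16: SET c = 25): {b=7, c=25, d=44}
  after event 5 (t=17: DEL a): {b=7, c=25, d=44}
  after event 6 (t=19: INC a by 4): {a=4, b=7, c=25, d=44}
  after event 7 (t=21: DEC d by 12): {a=4, b=7, c=25, d=32}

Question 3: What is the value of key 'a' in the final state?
Answer: 4

Derivation:
Track key 'a' through all 8 events:
  event 1 (t=2: DEC b by 10): a unchanged
  event 2 (t=4: SET d = 44): a unchanged
  event 3 (t=13: SET b = 7): a unchanged
  event 4 (t=16: SET c = 25): a unchanged
  event 5 (t=17: DEL a): a (absent) -> (absent)
  event 6 (t=19: INC a by 4): a (absent) -> 4
  event 7 (t=21: DEC d by 12): a unchanged
  event 8 (t=26: DEC c by 3): a unchanged
Final: a = 4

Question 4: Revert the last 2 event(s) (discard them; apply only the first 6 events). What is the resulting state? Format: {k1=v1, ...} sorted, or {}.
Answer: {a=4, b=7, c=25, d=44}

Derivation:
Keep first 6 events (discard last 2):
  after event 1 (t=2: DEC b by 10): {b=-10}
  after event 2 (t=4: SET d = 44): {b=-10, d=44}
  after event 3 (t=13: SET b = 7): {b=7, d=44}
  after event 4 (t=16: SET c = 25): {b=7, c=25, d=44}
  after event 5 (t=17: DEL a): {b=7, c=25, d=44}
  after event 6 (t=19: INC a by 4): {a=4, b=7, c=25, d=44}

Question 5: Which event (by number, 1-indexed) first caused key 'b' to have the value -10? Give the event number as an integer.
Looking for first event where b becomes -10:
  event 1: b (absent) -> -10  <-- first match

Answer: 1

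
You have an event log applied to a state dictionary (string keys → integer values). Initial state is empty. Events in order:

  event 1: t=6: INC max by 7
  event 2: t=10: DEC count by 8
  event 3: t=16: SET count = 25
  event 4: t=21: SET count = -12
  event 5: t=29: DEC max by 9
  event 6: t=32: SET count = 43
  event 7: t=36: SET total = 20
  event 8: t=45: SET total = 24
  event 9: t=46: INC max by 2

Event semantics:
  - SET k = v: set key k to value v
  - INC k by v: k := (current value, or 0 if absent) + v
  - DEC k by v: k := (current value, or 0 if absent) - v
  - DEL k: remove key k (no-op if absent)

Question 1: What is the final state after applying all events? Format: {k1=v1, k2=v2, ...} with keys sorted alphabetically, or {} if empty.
Answer: {count=43, max=0, total=24}

Derivation:
  after event 1 (t=6: INC max by 7): {max=7}
  after event 2 (t=10: DEC count by 8): {count=-8, max=7}
  after event 3 (t=16: SET count = 25): {count=25, max=7}
  after event 4 (t=21: SET count = -12): {count=-12, max=7}
  after event 5 (t=29: DEC max by 9): {count=-12, max=-2}
  after event 6 (t=32: SET count = 43): {count=43, max=-2}
  after event 7 (t=36: SET total = 20): {count=43, max=-2, total=20}
  after event 8 (t=45: SET total = 24): {count=43, max=-2, total=24}
  after event 9 (t=46: INC max by 2): {count=43, max=0, total=24}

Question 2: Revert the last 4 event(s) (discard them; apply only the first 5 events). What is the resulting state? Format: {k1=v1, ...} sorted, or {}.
Keep first 5 events (discard last 4):
  after event 1 (t=6: INC max by 7): {max=7}
  after event 2 (t=10: DEC count by 8): {count=-8, max=7}
  after event 3 (t=16: SET count = 25): {count=25, max=7}
  after event 4 (t=21: SET count = -12): {count=-12, max=7}
  after event 5 (t=29: DEC max by 9): {count=-12, max=-2}

Answer: {count=-12, max=-2}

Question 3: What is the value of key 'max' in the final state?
Track key 'max' through all 9 events:
  event 1 (t=6: INC max by 7): max (absent) -> 7
  event 2 (t=10: DEC count by 8): max unchanged
  event 3 (t=16: SET count = 25): max unchanged
  event 4 (t=21: SET count = -12): max unchanged
  event 5 (t=29: DEC max by 9): max 7 -> -2
  event 6 (t=32: SET count = 43): max unchanged
  event 7 (t=36: SET total = 20): max unchanged
  event 8 (t=45: SET total = 24): max unchanged
  event 9 (t=46: INC max by 2): max -2 -> 0
Final: max = 0

Answer: 0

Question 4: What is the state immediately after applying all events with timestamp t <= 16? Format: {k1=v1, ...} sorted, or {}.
Apply events with t <= 16 (3 events):
  after event 1 (t=6: INC max by 7): {max=7}
  after event 2 (t=10: DEC count by 8): {count=-8, max=7}
  after event 3 (t=16: SET count = 25): {count=25, max=7}

Answer: {count=25, max=7}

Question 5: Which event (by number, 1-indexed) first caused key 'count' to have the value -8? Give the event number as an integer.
Looking for first event where count becomes -8:
  event 2: count (absent) -> -8  <-- first match

Answer: 2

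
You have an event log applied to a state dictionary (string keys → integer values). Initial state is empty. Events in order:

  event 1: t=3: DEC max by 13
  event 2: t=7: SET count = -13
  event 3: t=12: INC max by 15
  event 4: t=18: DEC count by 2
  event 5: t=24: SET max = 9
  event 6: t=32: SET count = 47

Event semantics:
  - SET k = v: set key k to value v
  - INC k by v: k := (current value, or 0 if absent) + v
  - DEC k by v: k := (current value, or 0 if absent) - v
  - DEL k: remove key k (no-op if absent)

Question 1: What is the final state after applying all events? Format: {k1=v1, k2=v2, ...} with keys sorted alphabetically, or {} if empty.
  after event 1 (t=3: DEC max by 13): {max=-13}
  after event 2 (t=7: SET count = -13): {count=-13, max=-13}
  after event 3 (t=12: INC max by 15): {count=-13, max=2}
  after event 4 (t=18: DEC count by 2): {count=-15, max=2}
  after event 5 (t=24: SET max = 9): {count=-15, max=9}
  after event 6 (t=32: SET count = 47): {count=47, max=9}

Answer: {count=47, max=9}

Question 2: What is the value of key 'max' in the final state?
Track key 'max' through all 6 events:
  event 1 (t=3: DEC max by 13): max (absent) -> -13
  event 2 (t=7: SET count = -13): max unchanged
  event 3 (t=12: INC max by 15): max -13 -> 2
  event 4 (t=18: DEC count by 2): max unchanged
  event 5 (t=24: SET max = 9): max 2 -> 9
  event 6 (t=32: SET count = 47): max unchanged
Final: max = 9

Answer: 9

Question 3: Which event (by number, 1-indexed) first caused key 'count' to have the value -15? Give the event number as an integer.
Looking for first event where count becomes -15:
  event 2: count = -13
  event 3: count = -13
  event 4: count -13 -> -15  <-- first match

Answer: 4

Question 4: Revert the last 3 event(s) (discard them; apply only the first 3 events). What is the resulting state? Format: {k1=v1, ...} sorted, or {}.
Keep first 3 events (discard last 3):
  after event 1 (t=3: DEC max by 13): {max=-13}
  after event 2 (t=7: SET count = -13): {count=-13, max=-13}
  after event 3 (t=12: INC max by 15): {count=-13, max=2}

Answer: {count=-13, max=2}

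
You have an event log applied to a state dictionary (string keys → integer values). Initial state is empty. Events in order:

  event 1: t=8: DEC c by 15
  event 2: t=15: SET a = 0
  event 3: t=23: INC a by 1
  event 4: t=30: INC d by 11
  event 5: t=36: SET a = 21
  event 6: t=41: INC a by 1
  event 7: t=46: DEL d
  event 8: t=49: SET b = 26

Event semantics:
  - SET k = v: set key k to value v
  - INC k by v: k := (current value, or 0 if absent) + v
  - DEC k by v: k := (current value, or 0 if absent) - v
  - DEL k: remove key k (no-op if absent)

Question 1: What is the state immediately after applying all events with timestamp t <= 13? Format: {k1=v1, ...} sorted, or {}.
Apply events with t <= 13 (1 events):
  after event 1 (t=8: DEC c by 15): {c=-15}

Answer: {c=-15}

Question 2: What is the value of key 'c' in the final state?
Answer: -15

Derivation:
Track key 'c' through all 8 events:
  event 1 (t=8: DEC c by 15): c (absent) -> -15
  event 2 (t=15: SET a = 0): c unchanged
  event 3 (t=23: INC a by 1): c unchanged
  event 4 (t=30: INC d by 11): c unchanged
  event 5 (t=36: SET a = 21): c unchanged
  event 6 (t=41: INC a by 1): c unchanged
  event 7 (t=46: DEL d): c unchanged
  event 8 (t=49: SET b = 26): c unchanged
Final: c = -15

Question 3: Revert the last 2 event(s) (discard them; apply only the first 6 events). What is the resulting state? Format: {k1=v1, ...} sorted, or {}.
Answer: {a=22, c=-15, d=11}

Derivation:
Keep first 6 events (discard last 2):
  after event 1 (t=8: DEC c by 15): {c=-15}
  after event 2 (t=15: SET a = 0): {a=0, c=-15}
  after event 3 (t=23: INC a by 1): {a=1, c=-15}
  after event 4 (t=30: INC d by 11): {a=1, c=-15, d=11}
  after event 5 (t=36: SET a = 21): {a=21, c=-15, d=11}
  after event 6 (t=41: INC a by 1): {a=22, c=-15, d=11}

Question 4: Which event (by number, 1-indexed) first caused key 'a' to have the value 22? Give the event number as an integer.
Looking for first event where a becomes 22:
  event 2: a = 0
  event 3: a = 1
  event 4: a = 1
  event 5: a = 21
  event 6: a 21 -> 22  <-- first match

Answer: 6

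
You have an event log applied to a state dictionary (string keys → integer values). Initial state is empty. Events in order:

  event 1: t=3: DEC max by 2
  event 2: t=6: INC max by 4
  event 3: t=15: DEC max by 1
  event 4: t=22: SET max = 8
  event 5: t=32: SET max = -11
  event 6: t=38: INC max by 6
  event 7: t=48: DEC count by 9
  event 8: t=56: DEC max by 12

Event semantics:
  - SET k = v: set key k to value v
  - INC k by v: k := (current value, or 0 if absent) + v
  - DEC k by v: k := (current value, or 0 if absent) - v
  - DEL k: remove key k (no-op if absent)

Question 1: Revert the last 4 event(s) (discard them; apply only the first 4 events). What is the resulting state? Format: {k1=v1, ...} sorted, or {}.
Answer: {max=8}

Derivation:
Keep first 4 events (discard last 4):
  after event 1 (t=3: DEC max by 2): {max=-2}
  after event 2 (t=6: INC max by 4): {max=2}
  after event 3 (t=15: DEC max by 1): {max=1}
  after event 4 (t=22: SET max = 8): {max=8}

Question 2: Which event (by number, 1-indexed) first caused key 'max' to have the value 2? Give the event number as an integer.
Looking for first event where max becomes 2:
  event 1: max = -2
  event 2: max -2 -> 2  <-- first match

Answer: 2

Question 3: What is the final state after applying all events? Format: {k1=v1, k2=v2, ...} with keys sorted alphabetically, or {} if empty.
  after event 1 (t=3: DEC max by 2): {max=-2}
  after event 2 (t=6: INC max by 4): {max=2}
  after event 3 (t=15: DEC max by 1): {max=1}
  after event 4 (t=22: SET max = 8): {max=8}
  after event 5 (t=32: SET max = -11): {max=-11}
  after event 6 (t=38: INC max by 6): {max=-5}
  after event 7 (t=48: DEC count by 9): {count=-9, max=-5}
  after event 8 (t=56: DEC max by 12): {count=-9, max=-17}

Answer: {count=-9, max=-17}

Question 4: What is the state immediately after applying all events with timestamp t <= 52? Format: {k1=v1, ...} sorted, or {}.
Apply events with t <= 52 (7 events):
  after event 1 (t=3: DEC max by 2): {max=-2}
  after event 2 (t=6: INC max by 4): {max=2}
  after event 3 (t=15: DEC max by 1): {max=1}
  after event 4 (t=22: SET max = 8): {max=8}
  after event 5 (t=32: SET max = -11): {max=-11}
  after event 6 (t=38: INC max by 6): {max=-5}
  after event 7 (t=48: DEC count by 9): {count=-9, max=-5}

Answer: {count=-9, max=-5}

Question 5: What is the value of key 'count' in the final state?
Track key 'count' through all 8 events:
  event 1 (t=3: DEC max by 2): count unchanged
  event 2 (t=6: INC max by 4): count unchanged
  event 3 (t=15: DEC max by 1): count unchanged
  event 4 (t=22: SET max = 8): count unchanged
  event 5 (t=32: SET max = -11): count unchanged
  event 6 (t=38: INC max by 6): count unchanged
  event 7 (t=48: DEC count by 9): count (absent) -> -9
  event 8 (t=56: DEC max by 12): count unchanged
Final: count = -9

Answer: -9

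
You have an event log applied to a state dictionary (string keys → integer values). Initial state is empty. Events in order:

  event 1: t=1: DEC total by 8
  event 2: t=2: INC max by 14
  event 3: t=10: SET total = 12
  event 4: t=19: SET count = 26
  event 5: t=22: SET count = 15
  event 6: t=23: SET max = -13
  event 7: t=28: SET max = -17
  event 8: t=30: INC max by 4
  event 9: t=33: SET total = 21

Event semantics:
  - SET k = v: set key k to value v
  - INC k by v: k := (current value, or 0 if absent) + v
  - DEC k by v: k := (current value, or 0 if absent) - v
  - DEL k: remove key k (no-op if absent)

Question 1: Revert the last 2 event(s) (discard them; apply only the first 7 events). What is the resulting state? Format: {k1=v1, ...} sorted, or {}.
Answer: {count=15, max=-17, total=12}

Derivation:
Keep first 7 events (discard last 2):
  after event 1 (t=1: DEC total by 8): {total=-8}
  after event 2 (t=2: INC max by 14): {max=14, total=-8}
  after event 3 (t=10: SET total = 12): {max=14, total=12}
  after event 4 (t=19: SET count = 26): {count=26, max=14, total=12}
  after event 5 (t=22: SET count = 15): {count=15, max=14, total=12}
  after event 6 (t=23: SET max = -13): {count=15, max=-13, total=12}
  after event 7 (t=28: SET max = -17): {count=15, max=-17, total=12}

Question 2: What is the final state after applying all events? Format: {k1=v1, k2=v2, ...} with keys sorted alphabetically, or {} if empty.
Answer: {count=15, max=-13, total=21}

Derivation:
  after event 1 (t=1: DEC total by 8): {total=-8}
  after event 2 (t=2: INC max by 14): {max=14, total=-8}
  after event 3 (t=10: SET total = 12): {max=14, total=12}
  after event 4 (t=19: SET count = 26): {count=26, max=14, total=12}
  after event 5 (t=22: SET count = 15): {count=15, max=14, total=12}
  after event 6 (t=23: SET max = -13): {count=15, max=-13, total=12}
  after event 7 (t=28: SET max = -17): {count=15, max=-17, total=12}
  after event 8 (t=30: INC max by 4): {count=15, max=-13, total=12}
  after event 9 (t=33: SET total = 21): {count=15, max=-13, total=21}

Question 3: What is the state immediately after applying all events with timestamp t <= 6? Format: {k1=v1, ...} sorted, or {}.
Answer: {max=14, total=-8}

Derivation:
Apply events with t <= 6 (2 events):
  after event 1 (t=1: DEC total by 8): {total=-8}
  after event 2 (t=2: INC max by 14): {max=14, total=-8}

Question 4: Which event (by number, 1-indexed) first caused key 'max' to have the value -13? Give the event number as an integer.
Answer: 6

Derivation:
Looking for first event where max becomes -13:
  event 2: max = 14
  event 3: max = 14
  event 4: max = 14
  event 5: max = 14
  event 6: max 14 -> -13  <-- first match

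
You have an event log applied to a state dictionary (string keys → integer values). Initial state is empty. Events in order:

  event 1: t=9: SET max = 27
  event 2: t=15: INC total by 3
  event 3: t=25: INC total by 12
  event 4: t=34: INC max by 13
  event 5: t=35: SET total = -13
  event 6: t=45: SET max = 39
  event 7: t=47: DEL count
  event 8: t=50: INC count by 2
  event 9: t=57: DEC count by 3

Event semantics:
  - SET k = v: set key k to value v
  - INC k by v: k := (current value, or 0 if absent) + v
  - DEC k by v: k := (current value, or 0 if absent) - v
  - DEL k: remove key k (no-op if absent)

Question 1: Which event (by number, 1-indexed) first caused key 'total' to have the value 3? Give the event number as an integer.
Looking for first event where total becomes 3:
  event 2: total (absent) -> 3  <-- first match

Answer: 2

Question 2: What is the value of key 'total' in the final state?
Answer: -13

Derivation:
Track key 'total' through all 9 events:
  event 1 (t=9: SET max = 27): total unchanged
  event 2 (t=15: INC total by 3): total (absent) -> 3
  event 3 (t=25: INC total by 12): total 3 -> 15
  event 4 (t=34: INC max by 13): total unchanged
  event 5 (t=35: SET total = -13): total 15 -> -13
  event 6 (t=45: SET max = 39): total unchanged
  event 7 (t=47: DEL count): total unchanged
  event 8 (t=50: INC count by 2): total unchanged
  event 9 (t=57: DEC count by 3): total unchanged
Final: total = -13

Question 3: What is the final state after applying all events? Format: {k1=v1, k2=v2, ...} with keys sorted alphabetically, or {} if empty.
Answer: {count=-1, max=39, total=-13}

Derivation:
  after event 1 (t=9: SET max = 27): {max=27}
  after event 2 (t=15: INC total by 3): {max=27, total=3}
  after event 3 (t=25: INC total by 12): {max=27, total=15}
  after event 4 (t=34: INC max by 13): {max=40, total=15}
  after event 5 (t=35: SET total = -13): {max=40, total=-13}
  after event 6 (t=45: SET max = 39): {max=39, total=-13}
  after event 7 (t=47: DEL count): {max=39, total=-13}
  after event 8 (t=50: INC count by 2): {count=2, max=39, total=-13}
  after event 9 (t=57: DEC count by 3): {count=-1, max=39, total=-13}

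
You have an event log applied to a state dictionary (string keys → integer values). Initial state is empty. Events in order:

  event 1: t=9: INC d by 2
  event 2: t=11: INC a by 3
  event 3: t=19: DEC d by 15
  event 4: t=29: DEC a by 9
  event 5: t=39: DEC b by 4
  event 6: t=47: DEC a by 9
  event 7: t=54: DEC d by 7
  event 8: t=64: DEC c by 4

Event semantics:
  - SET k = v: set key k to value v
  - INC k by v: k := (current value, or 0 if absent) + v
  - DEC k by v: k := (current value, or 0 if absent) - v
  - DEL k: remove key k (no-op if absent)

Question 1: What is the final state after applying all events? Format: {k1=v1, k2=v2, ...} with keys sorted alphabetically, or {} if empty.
  after event 1 (t=9: INC d by 2): {d=2}
  after event 2 (t=11: INC a by 3): {a=3, d=2}
  after event 3 (t=19: DEC d by 15): {a=3, d=-13}
  after event 4 (t=29: DEC a by 9): {a=-6, d=-13}
  after event 5 (t=39: DEC b by 4): {a=-6, b=-4, d=-13}
  after event 6 (t=47: DEC a by 9): {a=-15, b=-4, d=-13}
  after event 7 (t=54: DEC d by 7): {a=-15, b=-4, d=-20}
  after event 8 (t=64: DEC c by 4): {a=-15, b=-4, c=-4, d=-20}

Answer: {a=-15, b=-4, c=-4, d=-20}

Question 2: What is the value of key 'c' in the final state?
Track key 'c' through all 8 events:
  event 1 (t=9: INC d by 2): c unchanged
  event 2 (t=11: INC a by 3): c unchanged
  event 3 (t=19: DEC d by 15): c unchanged
  event 4 (t=29: DEC a by 9): c unchanged
  event 5 (t=39: DEC b by 4): c unchanged
  event 6 (t=47: DEC a by 9): c unchanged
  event 7 (t=54: DEC d by 7): c unchanged
  event 8 (t=64: DEC c by 4): c (absent) -> -4
Final: c = -4

Answer: -4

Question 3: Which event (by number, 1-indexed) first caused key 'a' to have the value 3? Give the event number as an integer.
Looking for first event where a becomes 3:
  event 2: a (absent) -> 3  <-- first match

Answer: 2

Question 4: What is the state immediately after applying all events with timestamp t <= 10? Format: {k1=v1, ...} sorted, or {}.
Apply events with t <= 10 (1 events):
  after event 1 (t=9: INC d by 2): {d=2}

Answer: {d=2}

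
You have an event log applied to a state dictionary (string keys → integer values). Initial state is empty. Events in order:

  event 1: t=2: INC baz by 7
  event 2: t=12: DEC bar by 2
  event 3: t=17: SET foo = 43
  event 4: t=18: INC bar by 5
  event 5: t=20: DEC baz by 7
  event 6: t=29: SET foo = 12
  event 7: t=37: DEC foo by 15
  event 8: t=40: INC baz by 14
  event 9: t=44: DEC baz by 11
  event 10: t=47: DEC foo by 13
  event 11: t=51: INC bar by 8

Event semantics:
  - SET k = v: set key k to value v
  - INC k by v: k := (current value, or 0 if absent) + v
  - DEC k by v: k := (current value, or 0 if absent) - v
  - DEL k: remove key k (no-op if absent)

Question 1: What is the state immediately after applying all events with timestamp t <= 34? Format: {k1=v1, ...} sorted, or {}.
Answer: {bar=3, baz=0, foo=12}

Derivation:
Apply events with t <= 34 (6 events):
  after event 1 (t=2: INC baz by 7): {baz=7}
  after event 2 (t=12: DEC bar by 2): {bar=-2, baz=7}
  after event 3 (t=17: SET foo = 43): {bar=-2, baz=7, foo=43}
  after event 4 (t=18: INC bar by 5): {bar=3, baz=7, foo=43}
  after event 5 (t=20: DEC baz by 7): {bar=3, baz=0, foo=43}
  after event 6 (t=29: SET foo = 12): {bar=3, baz=0, foo=12}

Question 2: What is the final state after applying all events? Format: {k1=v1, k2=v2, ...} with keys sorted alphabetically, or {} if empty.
  after event 1 (t=2: INC baz by 7): {baz=7}
  after event 2 (t=12: DEC bar by 2): {bar=-2, baz=7}
  after event 3 (t=17: SET foo = 43): {bar=-2, baz=7, foo=43}
  after event 4 (t=18: INC bar by 5): {bar=3, baz=7, foo=43}
  after event 5 (t=20: DEC baz by 7): {bar=3, baz=0, foo=43}
  after event 6 (t=29: SET foo = 12): {bar=3, baz=0, foo=12}
  after event 7 (t=37: DEC foo by 15): {bar=3, baz=0, foo=-3}
  after event 8 (t=40: INC baz by 14): {bar=3, baz=14, foo=-3}
  after event 9 (t=44: DEC baz by 11): {bar=3, baz=3, foo=-3}
  after event 10 (t=47: DEC foo by 13): {bar=3, baz=3, foo=-16}
  after event 11 (t=51: INC bar by 8): {bar=11, baz=3, foo=-16}

Answer: {bar=11, baz=3, foo=-16}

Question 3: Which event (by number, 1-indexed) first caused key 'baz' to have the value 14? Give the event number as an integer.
Answer: 8

Derivation:
Looking for first event where baz becomes 14:
  event 1: baz = 7
  event 2: baz = 7
  event 3: baz = 7
  event 4: baz = 7
  event 5: baz = 0
  event 6: baz = 0
  event 7: baz = 0
  event 8: baz 0 -> 14  <-- first match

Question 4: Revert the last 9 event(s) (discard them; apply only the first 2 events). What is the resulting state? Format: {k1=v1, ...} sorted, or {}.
Answer: {bar=-2, baz=7}

Derivation:
Keep first 2 events (discard last 9):
  after event 1 (t=2: INC baz by 7): {baz=7}
  after event 2 (t=12: DEC bar by 2): {bar=-2, baz=7}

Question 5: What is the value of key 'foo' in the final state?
Track key 'foo' through all 11 events:
  event 1 (t=2: INC baz by 7): foo unchanged
  event 2 (t=12: DEC bar by 2): foo unchanged
  event 3 (t=17: SET foo = 43): foo (absent) -> 43
  event 4 (t=18: INC bar by 5): foo unchanged
  event 5 (t=20: DEC baz by 7): foo unchanged
  event 6 (t=29: SET foo = 12): foo 43 -> 12
  event 7 (t=37: DEC foo by 15): foo 12 -> -3
  event 8 (t=40: INC baz by 14): foo unchanged
  event 9 (t=44: DEC baz by 11): foo unchanged
  event 10 (t=47: DEC foo by 13): foo -3 -> -16
  event 11 (t=51: INC bar by 8): foo unchanged
Final: foo = -16

Answer: -16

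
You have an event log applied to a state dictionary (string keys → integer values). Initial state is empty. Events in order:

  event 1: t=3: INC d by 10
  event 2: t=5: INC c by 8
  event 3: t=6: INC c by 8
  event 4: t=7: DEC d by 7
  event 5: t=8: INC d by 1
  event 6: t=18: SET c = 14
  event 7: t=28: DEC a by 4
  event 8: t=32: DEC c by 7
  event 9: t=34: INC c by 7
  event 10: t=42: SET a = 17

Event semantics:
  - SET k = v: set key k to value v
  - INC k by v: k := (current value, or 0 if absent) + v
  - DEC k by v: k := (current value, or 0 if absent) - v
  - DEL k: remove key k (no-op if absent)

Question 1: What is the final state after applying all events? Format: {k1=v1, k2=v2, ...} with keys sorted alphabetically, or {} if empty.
  after event 1 (t=3: INC d by 10): {d=10}
  after event 2 (t=5: INC c by 8): {c=8, d=10}
  after event 3 (t=6: INC c by 8): {c=16, d=10}
  after event 4 (t=7: DEC d by 7): {c=16, d=3}
  after event 5 (t=8: INC d by 1): {c=16, d=4}
  after event 6 (t=18: SET c = 14): {c=14, d=4}
  after event 7 (t=28: DEC a by 4): {a=-4, c=14, d=4}
  after event 8 (t=32: DEC c by 7): {a=-4, c=7, d=4}
  after event 9 (t=34: INC c by 7): {a=-4, c=14, d=4}
  after event 10 (t=42: SET a = 17): {a=17, c=14, d=4}

Answer: {a=17, c=14, d=4}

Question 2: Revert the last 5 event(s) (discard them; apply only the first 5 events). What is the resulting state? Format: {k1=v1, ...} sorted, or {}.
Answer: {c=16, d=4}

Derivation:
Keep first 5 events (discard last 5):
  after event 1 (t=3: INC d by 10): {d=10}
  after event 2 (t=5: INC c by 8): {c=8, d=10}
  after event 3 (t=6: INC c by 8): {c=16, d=10}
  after event 4 (t=7: DEC d by 7): {c=16, d=3}
  after event 5 (t=8: INC d by 1): {c=16, d=4}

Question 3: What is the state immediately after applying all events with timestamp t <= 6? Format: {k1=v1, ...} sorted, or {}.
Apply events with t <= 6 (3 events):
  after event 1 (t=3: INC d by 10): {d=10}
  after event 2 (t=5: INC c by 8): {c=8, d=10}
  after event 3 (t=6: INC c by 8): {c=16, d=10}

Answer: {c=16, d=10}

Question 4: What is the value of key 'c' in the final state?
Answer: 14

Derivation:
Track key 'c' through all 10 events:
  event 1 (t=3: INC d by 10): c unchanged
  event 2 (t=5: INC c by 8): c (absent) -> 8
  event 3 (t=6: INC c by 8): c 8 -> 16
  event 4 (t=7: DEC d by 7): c unchanged
  event 5 (t=8: INC d by 1): c unchanged
  event 6 (t=18: SET c = 14): c 16 -> 14
  event 7 (t=28: DEC a by 4): c unchanged
  event 8 (t=32: DEC c by 7): c 14 -> 7
  event 9 (t=34: INC c by 7): c 7 -> 14
  event 10 (t=42: SET a = 17): c unchanged
Final: c = 14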